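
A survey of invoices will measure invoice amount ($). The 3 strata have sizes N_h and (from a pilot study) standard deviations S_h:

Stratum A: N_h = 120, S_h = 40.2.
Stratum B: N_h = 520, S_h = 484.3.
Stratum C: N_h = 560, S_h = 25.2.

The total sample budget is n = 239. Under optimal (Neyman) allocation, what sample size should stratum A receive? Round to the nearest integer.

Neyman allocation: n_h = n · N_h S_h / Σ N_i S_i, with n = 239.
  stratum A: N_h·S_h = 120·40.2 = 4824.00
  stratum B: N_h·S_h = 520·484.3 = 251836.00
  stratum C: N_h·S_h = 560·25.2 = 14112.00
Σ N_h S_h = 270772.00
n for stratum A = 239·4824.00/270772.00 = 4.258 → 4

4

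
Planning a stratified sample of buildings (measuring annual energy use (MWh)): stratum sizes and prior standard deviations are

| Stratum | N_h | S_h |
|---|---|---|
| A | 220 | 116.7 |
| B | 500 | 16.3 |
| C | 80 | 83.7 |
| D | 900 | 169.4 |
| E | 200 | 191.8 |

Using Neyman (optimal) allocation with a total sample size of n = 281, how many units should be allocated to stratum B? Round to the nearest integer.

10

Neyman allocation: n_h = n · N_h S_h / Σ N_i S_i, with n = 281.
  stratum A: N_h·S_h = 220·116.7 = 25674.00
  stratum B: N_h·S_h = 500·16.3 = 8150.00
  stratum C: N_h·S_h = 80·83.7 = 6696.00
  stratum D: N_h·S_h = 900·169.4 = 152460.00
  stratum E: N_h·S_h = 200·191.8 = 38360.00
Σ N_h S_h = 231340.00
n for stratum B = 281·8150.00/231340.00 = 9.899 → 10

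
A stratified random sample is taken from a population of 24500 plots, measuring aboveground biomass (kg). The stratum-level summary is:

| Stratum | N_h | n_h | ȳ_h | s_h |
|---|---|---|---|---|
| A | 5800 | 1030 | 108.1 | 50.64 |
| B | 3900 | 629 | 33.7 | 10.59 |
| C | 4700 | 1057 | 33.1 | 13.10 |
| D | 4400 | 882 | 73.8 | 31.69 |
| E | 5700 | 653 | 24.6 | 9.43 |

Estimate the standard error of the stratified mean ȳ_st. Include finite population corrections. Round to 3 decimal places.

V̂(ȳ_st) = Σ W_h² (1 − n_h/N_h) s_h²/n_h, with W_h = N_h/N and N = 24500:
  stratum A: (5800/24500)²·(1 − 1030/5800)·50.64²/1030 = 0.114753
  stratum B: (3900/24500)²·(1 − 629/3900)·10.59²/629 = 0.00378926
  stratum C: (4700/24500)²·(1 − 1057/4700)·13.10²/1057 = 0.00463119
  stratum D: (4400/24500)²·(1 − 882/4400)·31.69²/882 = 0.0293624
  stratum E: (5700/24500)²·(1 − 653/5700)·9.43²/653 = 0.00652659
V̂(ȳ_st) = 0.159063
SE(ȳ_st) = √0.159063 = 0.398826

SE(ȳ_st) ≈ 0.399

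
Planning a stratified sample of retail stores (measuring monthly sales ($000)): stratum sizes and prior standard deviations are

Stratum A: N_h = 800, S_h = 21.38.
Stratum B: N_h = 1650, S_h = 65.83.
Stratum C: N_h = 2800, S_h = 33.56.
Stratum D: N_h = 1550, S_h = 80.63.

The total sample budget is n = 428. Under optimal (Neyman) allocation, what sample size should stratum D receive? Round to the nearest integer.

155

Neyman allocation: n_h = n · N_h S_h / Σ N_i S_i, with n = 428.
  stratum A: N_h·S_h = 800·21.38 = 17104.00
  stratum B: N_h·S_h = 1650·65.83 = 108619.50
  stratum C: N_h·S_h = 2800·33.56 = 93968.00
  stratum D: N_h·S_h = 1550·80.63 = 124976.50
Σ N_h S_h = 344668.00
n for stratum D = 428·124976.50/344668.00 = 155.193 → 155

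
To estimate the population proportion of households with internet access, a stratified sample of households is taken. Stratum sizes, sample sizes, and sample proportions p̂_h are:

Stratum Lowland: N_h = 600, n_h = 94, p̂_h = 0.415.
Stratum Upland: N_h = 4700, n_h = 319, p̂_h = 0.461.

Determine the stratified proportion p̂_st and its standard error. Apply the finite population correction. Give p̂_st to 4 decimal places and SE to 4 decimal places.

p̂_st ≈ 0.4558, SE ≈ 0.0245

N = 5300; stratum weights W_h = N_h/N.
p̂_st = Σ W_h p̂_h = (600·0.415 + 4700·0.461)/5300 = 0.45579
V̂(p̂_st) = Σ W_h² (1 − n_h/N_h) p̂_h(1−p̂_h)/(n_h−1):
  stratum Lowland: (600/5300)²·(1 − 94/600)·0.415·0.585/93 = 2.82144e-05
  stratum Upland: (4700/5300)²·(1 − 319/4700)·0.461·0.539/318 = 0.000572772
V̂(p̂_st) = 0.000600987; SE = √V̂ = 0.024515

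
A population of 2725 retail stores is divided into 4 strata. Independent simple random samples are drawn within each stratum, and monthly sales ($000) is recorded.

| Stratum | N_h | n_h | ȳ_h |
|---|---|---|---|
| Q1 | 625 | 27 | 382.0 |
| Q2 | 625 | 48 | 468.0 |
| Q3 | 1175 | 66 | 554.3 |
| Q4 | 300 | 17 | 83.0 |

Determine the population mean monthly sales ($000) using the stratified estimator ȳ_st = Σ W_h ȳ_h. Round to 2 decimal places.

N = Σ N_h = 2725. Stratum weights W_h = N_h/N.
ȳ_st = (625·382.0 + 625·468.0 + 1175·554.3 + 300·83.0) / 2725 = 443.1018

ȳ_st ≈ 443.10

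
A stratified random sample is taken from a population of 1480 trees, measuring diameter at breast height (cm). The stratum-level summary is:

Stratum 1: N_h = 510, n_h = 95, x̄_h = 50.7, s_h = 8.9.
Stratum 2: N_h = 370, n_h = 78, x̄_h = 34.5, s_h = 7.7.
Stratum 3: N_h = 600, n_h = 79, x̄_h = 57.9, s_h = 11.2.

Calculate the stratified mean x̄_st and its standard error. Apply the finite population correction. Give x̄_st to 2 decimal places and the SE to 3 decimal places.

x̄_st = Σ W_h x̄_h = (510·50.7 + 370·34.5 + 600·57.9)/1480 = 49.56892
V̂(x̄_st) = Σ W_h² (1 − n_h/N_h) s_h²/n_h, with W_h = N_h/N and N = 1480:
  stratum 1: (510/1480)²·(1 − 95/510)·8.9²/95 = 0.0805659
  stratum 2: (370/1480)²·(1 − 78/370)·7.7²/78 = 0.0374928
  stratum 3: (600/1480)²·(1 − 79/600)·11.2²/79 = 0.226608
V̂(x̄_st) = 0.344666
SE(x̄_st) = √0.344666 = 0.587083

x̄_st ≈ 49.57, SE ≈ 0.587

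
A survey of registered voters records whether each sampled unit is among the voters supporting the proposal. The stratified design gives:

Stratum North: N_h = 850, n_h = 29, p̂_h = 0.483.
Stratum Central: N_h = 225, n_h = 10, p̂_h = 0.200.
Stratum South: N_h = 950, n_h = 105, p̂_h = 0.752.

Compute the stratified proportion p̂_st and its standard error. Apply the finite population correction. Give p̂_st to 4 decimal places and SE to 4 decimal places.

N = 2025; stratum weights W_h = N_h/N.
p̂_st = Σ W_h p̂_h = (850·0.483 + 225·0.200 + 950·0.752)/2025 = 0.57775
V̂(p̂_st) = Σ W_h² (1 − n_h/N_h) p̂_h(1−p̂_h)/(n_h−1):
  stratum North: (850/2025)²·(1 − 29/850)·0.483·0.517/28 = 0.00151772
  stratum Central: (225/2025)²·(1 − 10/225)·0.200·0.800/9 = 0.000209724
  stratum South: (950/2025)²·(1 − 105/950)·0.752·0.248/104 = 0.000351048
V̂(p̂_st) = 0.00207849; SE = √V̂ = 0.0455905

p̂_st ≈ 0.5778, SE ≈ 0.0456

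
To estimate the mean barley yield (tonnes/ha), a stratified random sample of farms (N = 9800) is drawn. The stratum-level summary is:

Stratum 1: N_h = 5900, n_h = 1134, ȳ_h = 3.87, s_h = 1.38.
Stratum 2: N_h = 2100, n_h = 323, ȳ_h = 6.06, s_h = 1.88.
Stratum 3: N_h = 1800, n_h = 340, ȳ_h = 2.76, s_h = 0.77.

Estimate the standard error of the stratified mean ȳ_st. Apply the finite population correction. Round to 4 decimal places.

SE(ȳ_st) ≈ 0.0311

V̂(ȳ_st) = Σ W_h² (1 − n_h/N_h) s_h²/n_h, with W_h = N_h/N and N = 9800:
  stratum 1: (5900/9800)²·(1 − 1134/5900)·1.38²/1134 = 0.000491699
  stratum 2: (2100/9800)²·(1 − 323/2100)·1.88²/323 = 0.000425175
  stratum 3: (1800/9800)²·(1 − 340/1800)·0.77²/340 = 4.77173e-05
V̂(ȳ_st) = 0.000964591
SE(ȳ_st) = √0.000964591 = 0.0310579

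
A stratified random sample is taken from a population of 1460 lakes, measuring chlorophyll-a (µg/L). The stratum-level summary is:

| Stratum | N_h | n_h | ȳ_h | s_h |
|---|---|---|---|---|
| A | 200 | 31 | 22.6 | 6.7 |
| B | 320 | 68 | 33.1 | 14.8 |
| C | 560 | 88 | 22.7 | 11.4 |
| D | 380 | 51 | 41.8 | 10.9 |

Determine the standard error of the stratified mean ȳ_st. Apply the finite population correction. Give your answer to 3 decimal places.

SE(ȳ_st) ≈ 0.682

V̂(ȳ_st) = Σ W_h² (1 − n_h/N_h) s_h²/n_h, with W_h = N_h/N and N = 1460:
  stratum A: (200/1460)²·(1 − 31/200)·6.7²/31 = 0.0229614
  stratum B: (320/1460)²·(1 − 68/320)·14.8²/68 = 0.121859
  stratum C: (560/1460)²·(1 − 88/560)·11.4²/88 = 0.183127
  stratum D: (380/1460)²·(1 − 51/380)·10.9²/51 = 0.136633
V̂(ȳ_st) = 0.464581
SE(ȳ_st) = √0.464581 = 0.681602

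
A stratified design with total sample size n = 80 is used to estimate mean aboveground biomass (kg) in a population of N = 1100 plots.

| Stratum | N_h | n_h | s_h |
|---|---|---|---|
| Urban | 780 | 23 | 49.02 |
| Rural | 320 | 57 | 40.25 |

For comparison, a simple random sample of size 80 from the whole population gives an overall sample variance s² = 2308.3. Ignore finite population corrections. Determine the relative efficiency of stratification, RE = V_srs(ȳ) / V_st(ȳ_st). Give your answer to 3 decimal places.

V̂(ȳ_st) = Σ W_h² s_h²/n_h, with W_h = N_h/N and N = 1100:
  stratum Urban: (780/1100)²·49.02²/23 = 52.5318
  stratum Rural: (320/1100)²·40.25²/57 = 2.40531
V_st = 54.9372
V_srs = s²/n = 2308.3/80 = 28.8538
Relative efficiency = V_srs / V_st = 28.8538/54.9372 = 0.5252

RE ≈ 0.525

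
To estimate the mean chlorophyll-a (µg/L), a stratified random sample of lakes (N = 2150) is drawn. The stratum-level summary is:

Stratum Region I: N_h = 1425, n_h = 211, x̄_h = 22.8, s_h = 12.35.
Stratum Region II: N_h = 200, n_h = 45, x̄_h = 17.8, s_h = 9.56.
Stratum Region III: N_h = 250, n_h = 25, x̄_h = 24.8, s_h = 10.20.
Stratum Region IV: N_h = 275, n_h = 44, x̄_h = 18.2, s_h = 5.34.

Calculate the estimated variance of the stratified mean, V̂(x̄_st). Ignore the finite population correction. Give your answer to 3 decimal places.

V̂(x̄_st) ≈ 0.402

V̂(x̄_st) = Σ W_h² s_h²/n_h, with W_h = N_h/N and N = 2150:
  stratum Region I: (1425/2150)²·12.35²/211 = 0.317544
  stratum Region II: (200/2150)²·9.56²/45 = 0.0175746
  stratum Region III: (250/2150)²·10.20²/25 = 0.0562683
  stratum Region IV: (275/2150)²·5.34²/44 = 0.0106027
V̂(x̄_st) = 0.40199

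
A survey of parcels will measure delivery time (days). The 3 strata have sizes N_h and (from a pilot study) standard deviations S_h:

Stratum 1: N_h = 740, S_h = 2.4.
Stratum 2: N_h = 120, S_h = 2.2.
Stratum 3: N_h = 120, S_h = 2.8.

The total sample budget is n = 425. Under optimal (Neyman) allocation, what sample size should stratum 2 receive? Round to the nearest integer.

47

Neyman allocation: n_h = n · N_h S_h / Σ N_i S_i, with n = 425.
  stratum 1: N_h·S_h = 740·2.4 = 1776.00
  stratum 2: N_h·S_h = 120·2.2 = 264.00
  stratum 3: N_h·S_h = 120·2.8 = 336.00
Σ N_h S_h = 2376.00
n for stratum 2 = 425·264.00/2376.00 = 47.222 → 47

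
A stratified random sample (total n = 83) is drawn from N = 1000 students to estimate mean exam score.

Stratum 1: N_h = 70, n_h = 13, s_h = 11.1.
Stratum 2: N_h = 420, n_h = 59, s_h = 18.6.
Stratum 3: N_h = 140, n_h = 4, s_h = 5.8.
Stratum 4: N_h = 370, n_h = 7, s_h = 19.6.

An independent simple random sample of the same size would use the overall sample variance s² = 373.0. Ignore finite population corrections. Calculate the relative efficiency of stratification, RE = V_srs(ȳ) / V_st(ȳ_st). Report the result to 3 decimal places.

V̂(ȳ_st) = Σ W_h² s_h²/n_h, with W_h = N_h/N and N = 1000:
  stratum 1: (70/1000)²·11.1²/13 = 0.0464407
  stratum 2: (420/1000)²·18.6²/59 = 1.03436
  stratum 3: (140/1000)²·5.8²/4 = 0.164836
  stratum 4: (370/1000)²·19.6²/7 = 7.51307
V_st = 8.75871
V_srs = s²/n = 373.0/83 = 4.49398
Relative efficiency = V_srs / V_st = 4.49398/8.75871 = 0.5131

RE ≈ 0.513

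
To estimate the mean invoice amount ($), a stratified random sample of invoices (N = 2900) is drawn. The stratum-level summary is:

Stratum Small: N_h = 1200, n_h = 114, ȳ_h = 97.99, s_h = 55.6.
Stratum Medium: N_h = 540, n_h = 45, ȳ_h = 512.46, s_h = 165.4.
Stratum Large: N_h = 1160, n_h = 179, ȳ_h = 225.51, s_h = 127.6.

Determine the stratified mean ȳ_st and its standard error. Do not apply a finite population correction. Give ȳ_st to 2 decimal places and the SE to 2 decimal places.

ȳ_st ≈ 226.18, SE ≈ 6.35

ȳ_st = Σ W_h ȳ_h = (1200·97.99 + 540·512.46 + 1160·225.51)/2900 = 226.17517
V̂(ȳ_st) = Σ W_h² s_h²/n_h, with W_h = N_h/N and N = 2900:
  stratum Small: (1200/2900)²·55.6²/114 = 4.64313
  stratum Medium: (540/2900)²·165.4²/45 = 21.079
  stratum Large: (1160/2900)²·127.6²/179 = 14.5535
V̂(ȳ_st) = 40.2757
SE(ȳ_st) = √40.2757 = 6.34631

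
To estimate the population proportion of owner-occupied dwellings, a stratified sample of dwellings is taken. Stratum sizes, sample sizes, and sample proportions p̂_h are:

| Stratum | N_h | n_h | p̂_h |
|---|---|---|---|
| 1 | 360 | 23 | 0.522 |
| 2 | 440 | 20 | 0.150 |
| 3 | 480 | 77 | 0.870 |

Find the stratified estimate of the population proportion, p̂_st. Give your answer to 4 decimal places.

N = 1280; stratum weights W_h = N_h/N.
p̂_st = Σ W_h p̂_h = (360·0.522 + 440·0.150 + 480·0.870)/1280 = 0.52463

p̂_st ≈ 0.5246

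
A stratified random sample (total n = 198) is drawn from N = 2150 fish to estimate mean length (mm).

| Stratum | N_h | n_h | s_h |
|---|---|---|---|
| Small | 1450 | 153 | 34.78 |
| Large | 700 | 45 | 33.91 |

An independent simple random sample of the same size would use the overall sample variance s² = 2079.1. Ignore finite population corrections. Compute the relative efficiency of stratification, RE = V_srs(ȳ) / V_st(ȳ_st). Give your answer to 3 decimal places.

V̂(ȳ_st) = Σ W_h² s_h²/n_h, with W_h = N_h/N and N = 2150:
  stratum Small: (1450/2150)²·34.78²/153 = 3.59606
  stratum Large: (700/2150)²·33.91²/45 = 2.70871
V_st = 6.30477
V_srs = s²/n = 2079.1/198 = 10.5005
Relative efficiency = V_srs / V_st = 10.5005/6.30477 = 1.6655

RE ≈ 1.665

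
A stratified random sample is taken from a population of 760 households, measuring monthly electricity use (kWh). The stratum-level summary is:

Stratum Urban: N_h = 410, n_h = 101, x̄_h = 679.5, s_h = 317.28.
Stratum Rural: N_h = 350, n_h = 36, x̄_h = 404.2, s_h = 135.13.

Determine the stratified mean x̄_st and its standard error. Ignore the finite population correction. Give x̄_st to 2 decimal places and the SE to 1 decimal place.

x̄_st ≈ 552.72, SE ≈ 19.9

x̄_st = Σ W_h x̄_h = (410·679.5 + 350·404.2)/760 = 552.71711
V̂(x̄_st) = Σ W_h² s_h²/n_h, with W_h = N_h/N and N = 760:
  stratum Urban: (410/760)²·317.28²/101 = 290.071
  stratum Rural: (350/760)²·135.13²/36 = 107.575
V̂(x̄_st) = 397.646
SE(x̄_st) = √397.646 = 19.9411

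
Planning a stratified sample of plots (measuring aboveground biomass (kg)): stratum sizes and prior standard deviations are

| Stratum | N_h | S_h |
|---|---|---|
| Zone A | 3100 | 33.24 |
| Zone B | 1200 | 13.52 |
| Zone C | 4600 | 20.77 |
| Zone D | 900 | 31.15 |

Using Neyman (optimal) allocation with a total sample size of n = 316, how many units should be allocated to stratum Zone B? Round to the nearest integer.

21

Neyman allocation: n_h = n · N_h S_h / Σ N_i S_i, with n = 316.
  stratum Zone A: N_h·S_h = 3100·33.24 = 103044.00
  stratum Zone B: N_h·S_h = 1200·13.52 = 16224.00
  stratum Zone C: N_h·S_h = 4600·20.77 = 95542.00
  stratum Zone D: N_h·S_h = 900·31.15 = 28035.00
Σ N_h S_h = 242845.00
n for stratum Zone B = 316·16224.00/242845.00 = 21.111 → 21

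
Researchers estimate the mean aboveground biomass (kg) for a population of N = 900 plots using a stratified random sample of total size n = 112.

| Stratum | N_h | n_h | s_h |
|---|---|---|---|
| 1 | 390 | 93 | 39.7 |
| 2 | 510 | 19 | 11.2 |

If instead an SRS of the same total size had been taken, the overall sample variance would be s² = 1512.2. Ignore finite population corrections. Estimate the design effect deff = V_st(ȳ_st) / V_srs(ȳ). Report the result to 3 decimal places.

deff ≈ 0.393

V̂(ȳ_st) = Σ W_h² s_h²/n_h, with W_h = N_h/N and N = 900:
  stratum 1: (390/900)²·39.7²/93 = 3.18231
  stratum 2: (510/900)²·11.2²/19 = 2.12001
V_st = 5.30232
V_srs = s²/n = 1512.2/112 = 13.5018
deff = V_st / V_srs = 5.30232/13.5018 = 0.3927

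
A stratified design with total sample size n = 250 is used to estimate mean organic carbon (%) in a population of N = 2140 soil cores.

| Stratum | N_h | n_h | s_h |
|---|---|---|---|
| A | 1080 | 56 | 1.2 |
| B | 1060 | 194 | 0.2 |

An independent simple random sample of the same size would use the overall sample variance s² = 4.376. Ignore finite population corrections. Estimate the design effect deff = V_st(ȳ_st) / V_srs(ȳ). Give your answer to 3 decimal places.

deff ≈ 0.377

V̂(ȳ_st) = Σ W_h² s_h²/n_h, with W_h = N_h/N and N = 2140:
  stratum A: (1080/2140)²·1.2²/56 = 0.00654929
  stratum B: (1060/2140)²·0.2²/194 = 5.05874e-05
V_st = 0.00659988
V_srs = s²/n = 4.376/250 = 0.017504
deff = V_st / V_srs = 0.00659988/0.017504 = 0.3770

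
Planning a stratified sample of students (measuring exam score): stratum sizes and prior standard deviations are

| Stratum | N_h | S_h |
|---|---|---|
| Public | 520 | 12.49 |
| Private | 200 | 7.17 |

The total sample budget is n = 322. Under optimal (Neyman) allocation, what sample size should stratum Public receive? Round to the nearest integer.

264

Neyman allocation: n_h = n · N_h S_h / Σ N_i S_i, with n = 322.
  stratum Public: N_h·S_h = 520·12.49 = 6494.80
  stratum Private: N_h·S_h = 200·7.17 = 1434.00
Σ N_h S_h = 7928.80
n for stratum Public = 322·6494.80/7928.80 = 263.763 → 264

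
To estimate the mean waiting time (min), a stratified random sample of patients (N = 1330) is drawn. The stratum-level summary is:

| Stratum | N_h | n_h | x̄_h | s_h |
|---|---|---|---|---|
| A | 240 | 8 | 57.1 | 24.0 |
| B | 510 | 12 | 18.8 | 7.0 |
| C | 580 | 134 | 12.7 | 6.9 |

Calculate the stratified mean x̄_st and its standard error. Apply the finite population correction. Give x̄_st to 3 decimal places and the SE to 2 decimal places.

x̄_st ≈ 23.051, SE ≈ 1.70

x̄_st = Σ W_h x̄_h = (240·57.1 + 510·18.8 + 580·12.7)/1330 = 23.05113
V̂(x̄_st) = Σ W_h² (1 − n_h/N_h) s_h²/n_h, with W_h = N_h/N and N = 1330:
  stratum A: (240/1330)²·(1 − 8/240)·24.0²/8 = 2.26636
  stratum B: (510/1330)²·(1 − 12/510)·7.0²/12 = 0.586288
  stratum C: (580/1330)²·(1 − 134/580)·6.9²/134 = 0.0519581
V̂(x̄_st) = 2.9046
SE(x̄_st) = √2.9046 = 1.70429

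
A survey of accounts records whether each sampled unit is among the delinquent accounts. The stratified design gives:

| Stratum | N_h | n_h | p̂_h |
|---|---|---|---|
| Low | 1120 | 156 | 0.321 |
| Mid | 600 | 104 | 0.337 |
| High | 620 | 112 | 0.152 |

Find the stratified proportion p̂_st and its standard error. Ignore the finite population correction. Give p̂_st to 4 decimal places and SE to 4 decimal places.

p̂_st ≈ 0.2803, SE ≈ 0.0234

N = 2340; stratum weights W_h = N_h/N.
p̂_st = Σ W_h p̂_h = (1120·0.321 + 600·0.337 + 620·0.152)/2340 = 0.28032
V̂(p̂_st) = Σ W_h² p̂_h(1−p̂_h)/(n_h−1):
  stratum Low: (1120/2340)²·0.321·0.679/155 = 0.000322142
  stratum Mid: (600/2340)²·0.337·0.663/103 = 0.000142619
  stratum High: (620/2340)²·0.152·0.848/111 = 8.15207e-05
V̂(p̂_st) = 0.000546282; SE = √V̂ = 0.0233727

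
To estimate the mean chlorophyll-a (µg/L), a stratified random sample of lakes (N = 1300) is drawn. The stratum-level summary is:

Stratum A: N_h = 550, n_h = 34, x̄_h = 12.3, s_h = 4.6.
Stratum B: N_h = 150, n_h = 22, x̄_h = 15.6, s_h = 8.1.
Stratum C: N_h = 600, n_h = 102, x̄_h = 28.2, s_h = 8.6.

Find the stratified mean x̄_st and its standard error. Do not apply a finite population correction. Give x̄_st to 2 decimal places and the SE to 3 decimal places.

x̄_st ≈ 20.02, SE ≈ 0.553

x̄_st = Σ W_h x̄_h = (550·12.3 + 150·15.6 + 600·28.2)/1300 = 20.01923
V̂(x̄_st) = Σ W_h² s_h²/n_h, with W_h = N_h/N and N = 1300:
  stratum A: (550/1300)²·4.6²/34 = 0.111397
  stratum B: (150/1300)²·8.1²/22 = 0.0397048
  stratum C: (600/1300)²·8.6²/102 = 0.154459
V̂(x̄_st) = 0.305561
SE(x̄_st) = √0.305561 = 0.552776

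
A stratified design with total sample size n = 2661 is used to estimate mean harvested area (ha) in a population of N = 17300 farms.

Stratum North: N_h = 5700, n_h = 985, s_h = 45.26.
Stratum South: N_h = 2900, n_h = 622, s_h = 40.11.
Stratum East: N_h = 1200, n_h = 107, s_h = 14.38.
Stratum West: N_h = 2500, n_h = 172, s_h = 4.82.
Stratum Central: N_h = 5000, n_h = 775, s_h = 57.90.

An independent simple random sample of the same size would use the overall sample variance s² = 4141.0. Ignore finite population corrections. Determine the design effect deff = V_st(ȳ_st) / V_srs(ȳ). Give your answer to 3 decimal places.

V̂(ȳ_st) = Σ W_h² s_h²/n_h, with W_h = N_h/N and N = 17300:
  stratum North: (5700/17300)²·45.26²/985 = 0.225762
  stratum South: (2900/17300)²·40.11²/622 = 0.0726806
  stratum East: (1200/17300)²·14.38²/107 = 0.00929832
  stratum West: (2500/17300)²·4.82²/172 = 0.00282068
  stratum Central: (5000/17300)²·57.90²/775 = 0.361329
V_st = 0.671891
V_srs = s²/n = 4141.0/2661 = 1.55618
deff = V_st / V_srs = 0.671891/1.55618 = 0.4318

deff ≈ 0.432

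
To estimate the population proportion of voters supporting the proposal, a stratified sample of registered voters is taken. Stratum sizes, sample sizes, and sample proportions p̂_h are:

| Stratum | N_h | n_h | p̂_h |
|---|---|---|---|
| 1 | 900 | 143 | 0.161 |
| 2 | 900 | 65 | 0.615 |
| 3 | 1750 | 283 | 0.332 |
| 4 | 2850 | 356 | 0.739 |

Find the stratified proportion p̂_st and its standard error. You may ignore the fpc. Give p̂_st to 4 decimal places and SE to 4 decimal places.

p̂_st ≈ 0.5290, SE ≈ 0.0161

N = 6400; stratum weights W_h = N_h/N.
p̂_st = Σ W_h p̂_h = (900·0.161 + 900·0.615 + 1750·0.332 + 2850·0.739)/6400 = 0.52899
V̂(p̂_st) = Σ W_h² p̂_h(1−p̂_h)/(n_h−1):
  stratum 1: (900/6400)²·0.161·0.839/142 = 1.88115e-05
  stratum 2: (900/6400)²·0.615·0.385/64 = 7.31612e-05
  stratum 3: (1750/6400)²·0.332·0.668/282 = 5.88006e-05
  stratum 4: (2850/6400)²·0.739·0.261/355 = 0.000107742
V̂(p̂_st) = 0.000258516; SE = √V̂ = 0.0160784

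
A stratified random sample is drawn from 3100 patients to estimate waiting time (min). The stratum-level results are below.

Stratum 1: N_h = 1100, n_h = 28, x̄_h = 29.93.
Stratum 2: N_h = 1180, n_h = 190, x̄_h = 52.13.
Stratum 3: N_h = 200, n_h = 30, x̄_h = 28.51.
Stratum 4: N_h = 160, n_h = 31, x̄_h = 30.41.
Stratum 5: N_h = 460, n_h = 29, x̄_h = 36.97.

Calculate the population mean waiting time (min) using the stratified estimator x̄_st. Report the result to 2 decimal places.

N = Σ N_h = 3100. Stratum weights W_h = N_h/N.
x̄_st = (1100·29.93 + 1180·52.13 + 200·28.51 + 160·30.41 + 460·36.97) / 3100 = 39.3581

x̄_st ≈ 39.36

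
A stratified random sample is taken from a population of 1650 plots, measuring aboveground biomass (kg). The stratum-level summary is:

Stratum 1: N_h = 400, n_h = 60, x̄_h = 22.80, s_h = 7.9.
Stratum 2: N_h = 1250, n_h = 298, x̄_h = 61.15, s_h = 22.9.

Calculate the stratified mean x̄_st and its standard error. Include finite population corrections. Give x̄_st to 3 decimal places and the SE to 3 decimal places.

x̄_st ≈ 51.853, SE ≈ 0.906

x̄_st = Σ W_h x̄_h = (400·22.80 + 1250·61.15)/1650 = 51.85303
V̂(x̄_st) = Σ W_h² (1 − n_h/N_h) s_h²/n_h, with W_h = N_h/N and N = 1650:
  stratum 1: (400/1650)²·(1 − 60/400)·7.9²/60 = 0.0519606
  stratum 2: (1250/1650)²·(1 − 298/1250)·22.9²/298 = 0.76919
V̂(x̄_st) = 0.821151
SE(x̄_st) = √0.821151 = 0.906174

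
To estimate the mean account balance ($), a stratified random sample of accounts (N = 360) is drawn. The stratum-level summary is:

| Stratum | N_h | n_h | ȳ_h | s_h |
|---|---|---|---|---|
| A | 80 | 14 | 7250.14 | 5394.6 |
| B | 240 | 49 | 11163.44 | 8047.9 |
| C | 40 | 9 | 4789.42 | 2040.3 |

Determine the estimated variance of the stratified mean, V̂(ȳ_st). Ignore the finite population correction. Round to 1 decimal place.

V̂(ȳ_st) = Σ W_h² s_h²/n_h, with W_h = N_h/N and N = 360:
  stratum A: (80/360)²·5394.6²/14 = 102652
  stratum B: (240/360)²·8047.9²/49 = 587471
  stratum C: (40/360)²·2040.3²/9 = 5710.32
V̂(ȳ_st) = 695833

V̂(ȳ_st) ≈ 695833.0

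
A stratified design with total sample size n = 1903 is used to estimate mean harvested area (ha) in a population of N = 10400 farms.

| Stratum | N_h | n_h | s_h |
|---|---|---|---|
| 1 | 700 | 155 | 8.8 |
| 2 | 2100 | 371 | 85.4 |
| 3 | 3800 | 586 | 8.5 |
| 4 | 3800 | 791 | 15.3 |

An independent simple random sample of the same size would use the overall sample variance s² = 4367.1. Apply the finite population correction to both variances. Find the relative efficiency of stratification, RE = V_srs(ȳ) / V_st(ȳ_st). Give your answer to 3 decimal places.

RE ≈ 2.652

V̂(ȳ_st) = Σ W_h² (1 − n_h/N_h) s_h²/n_h, with W_h = N_h/N and N = 10400:
  stratum 1: (700/10400)²·(1 − 155/700)·8.8²/155 = 0.00176223
  stratum 2: (2100/10400)²·(1 − 371/2100)·85.4²/371 = 0.659917
  stratum 3: (3800/10400)²·(1 − 586/3800)·8.5²/586 = 0.013922
  stratum 4: (3800/10400)²·(1 − 791/3800)·15.3²/791 = 0.0312857
V_st = 0.706887
V_srs = (1 − 1903/10400)·4367.1/1903 = 1.87494
Relative efficiency = V_srs / V_st = 1.87494/0.706887 = 2.6524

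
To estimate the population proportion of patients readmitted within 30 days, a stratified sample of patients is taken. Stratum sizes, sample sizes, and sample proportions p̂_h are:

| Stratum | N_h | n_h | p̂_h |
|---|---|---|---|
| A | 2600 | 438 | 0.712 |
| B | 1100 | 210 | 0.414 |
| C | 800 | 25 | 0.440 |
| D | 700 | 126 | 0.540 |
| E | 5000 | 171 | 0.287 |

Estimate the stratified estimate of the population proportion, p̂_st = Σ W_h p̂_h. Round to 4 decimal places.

p̂_st ≈ 0.4384

N = 10200; stratum weights W_h = N_h/N.
p̂_st = Σ W_h p̂_h = (2600·0.712 + 1100·0.414 + 800·0.440 + 700·0.540 + 5000·0.287)/10200 = 0.43839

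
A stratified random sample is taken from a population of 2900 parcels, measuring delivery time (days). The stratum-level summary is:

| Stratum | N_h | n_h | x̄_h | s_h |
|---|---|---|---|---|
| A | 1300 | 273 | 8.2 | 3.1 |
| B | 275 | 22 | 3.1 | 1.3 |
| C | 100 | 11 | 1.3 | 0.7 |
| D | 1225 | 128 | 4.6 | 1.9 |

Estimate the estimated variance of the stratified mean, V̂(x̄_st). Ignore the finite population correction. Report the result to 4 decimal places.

V̂(x̄_st) ≈ 0.0128

V̂(x̄_st) = Σ W_h² s_h²/n_h, with W_h = N_h/N and N = 2900:
  stratum A: (1300/2900)²·3.1²/273 = 0.00707378
  stratum B: (275/2900)²·1.3²/22 = 0.00069077
  stratum C: (100/2900)²·0.7²/11 = 5.29672e-05
  stratum D: (1225/2900)²·1.9²/128 = 0.00503238
V̂(x̄_st) = 0.0128499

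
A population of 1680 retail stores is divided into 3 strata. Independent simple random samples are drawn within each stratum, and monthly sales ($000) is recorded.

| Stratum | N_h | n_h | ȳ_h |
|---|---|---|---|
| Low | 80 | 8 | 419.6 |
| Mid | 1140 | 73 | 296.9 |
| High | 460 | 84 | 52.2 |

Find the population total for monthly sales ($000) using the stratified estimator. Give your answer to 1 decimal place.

τ̂_st = Σ N_h ȳ_h = 80·419.6 + 1140·296.9 + 460·52.2 = 396046.0

τ̂_st ≈ 396046.0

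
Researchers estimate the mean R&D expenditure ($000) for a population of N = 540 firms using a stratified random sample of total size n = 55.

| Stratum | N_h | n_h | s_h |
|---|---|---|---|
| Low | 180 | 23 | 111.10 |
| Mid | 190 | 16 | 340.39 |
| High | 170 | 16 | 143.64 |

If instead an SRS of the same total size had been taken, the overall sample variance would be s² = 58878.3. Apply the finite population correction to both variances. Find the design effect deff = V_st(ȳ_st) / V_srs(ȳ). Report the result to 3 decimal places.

deff ≈ 1.028

V̂(ȳ_st) = Σ W_h² (1 − n_h/N_h) s_h²/n_h, with W_h = N_h/N and N = 540:
  stratum Low: (180/540)²·(1 − 23/180)·111.10²/23 = 52.0098
  stratum Mid: (190/540)²·(1 − 16/190)·340.39²/16 = 821.011
  stratum High: (170/540)²·(1 − 16/170)·143.64²/16 = 115.775
V_st = 988.795
V_srs = (1 − 55/540)·58878.3/55 = 961.481
deff = V_st / V_srs = 988.795/961.481 = 1.0284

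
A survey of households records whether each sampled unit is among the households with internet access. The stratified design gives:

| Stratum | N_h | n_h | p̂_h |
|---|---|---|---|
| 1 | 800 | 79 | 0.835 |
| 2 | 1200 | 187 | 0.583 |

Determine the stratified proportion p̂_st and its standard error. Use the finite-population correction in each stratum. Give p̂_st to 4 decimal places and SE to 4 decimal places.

p̂_st ≈ 0.6838, SE ≈ 0.0255

N = 2000; stratum weights W_h = N_h/N.
p̂_st = Σ W_h p̂_h = (800·0.835 + 1200·0.583)/2000 = 0.68380
V̂(p̂_st) = Σ W_h² (1 − n_h/N_h) p̂_h(1−p̂_h)/(n_h−1):
  stratum 1: (800/2000)²·(1 − 79/800)·0.835·0.165/78 = 0.000254707
  stratum 2: (1200/2000)²·(1 − 187/1200)·0.583·0.417/186 = 0.000397212
V̂(p̂_st) = 0.000651919; SE = √V̂ = 0.0255327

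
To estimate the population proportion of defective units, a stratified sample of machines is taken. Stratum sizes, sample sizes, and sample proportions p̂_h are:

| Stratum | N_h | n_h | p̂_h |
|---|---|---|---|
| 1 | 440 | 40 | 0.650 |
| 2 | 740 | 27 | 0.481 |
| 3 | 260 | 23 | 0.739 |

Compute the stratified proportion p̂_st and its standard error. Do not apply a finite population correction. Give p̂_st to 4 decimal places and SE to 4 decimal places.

p̂_st ≈ 0.5792, SE ≈ 0.0580

N = 1440; stratum weights W_h = N_h/N.
p̂_st = Σ W_h p̂_h = (440·0.650 + 740·0.481 + 260·0.739)/1440 = 0.57922
V̂(p̂_st) = Σ W_h² p̂_h(1−p̂_h)/(n_h−1):
  stratum 1: (440/1440)²·0.650·0.350/39 = 0.000544624
  stratum 2: (740/1440)²·0.481·0.519/26 = 0.00253558
  stratum 3: (260/1440)²·0.739·0.261/22 = 0.000285814
V̂(p̂_st) = 0.00336602; SE = √V̂ = 0.0580174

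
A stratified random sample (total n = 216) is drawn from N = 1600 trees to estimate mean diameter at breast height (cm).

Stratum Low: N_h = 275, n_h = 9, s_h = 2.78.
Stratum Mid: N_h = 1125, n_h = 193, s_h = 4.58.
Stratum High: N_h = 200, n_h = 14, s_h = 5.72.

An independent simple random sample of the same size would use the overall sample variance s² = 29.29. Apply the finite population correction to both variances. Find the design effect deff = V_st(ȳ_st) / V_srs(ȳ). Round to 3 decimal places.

V̂(ȳ_st) = Σ W_h² (1 − n_h/N_h) s_h²/n_h, with W_h = N_h/N and N = 1600:
  stratum Low: (275/1600)²·(1 − 9/275)·2.78²/9 = 0.024537
  stratum Mid: (1125/1600)²·(1 − 193/1125)·4.58²/193 = 0.0445146
  stratum High: (200/1600)²·(1 − 14/200)·5.72²/14 = 0.0339599
V_st = 0.103012
V_srs = (1 − 216/1600)·29.29/216 = 0.117296
deff = V_st / V_srs = 0.103012/0.117296 = 0.8782

deff ≈ 0.878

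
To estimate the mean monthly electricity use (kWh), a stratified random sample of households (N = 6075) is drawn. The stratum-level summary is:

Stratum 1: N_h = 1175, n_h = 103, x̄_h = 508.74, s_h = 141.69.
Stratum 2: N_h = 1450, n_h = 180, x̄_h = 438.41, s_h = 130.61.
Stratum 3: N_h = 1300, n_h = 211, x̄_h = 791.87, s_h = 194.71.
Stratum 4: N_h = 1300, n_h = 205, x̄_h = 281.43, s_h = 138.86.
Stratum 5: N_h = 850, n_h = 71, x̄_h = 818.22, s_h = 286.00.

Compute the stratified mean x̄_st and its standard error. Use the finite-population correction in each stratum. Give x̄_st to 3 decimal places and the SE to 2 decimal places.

x̄_st = Σ W_h x̄_h = (1175·508.74 + 1450·438.41 + 1300·791.87 + 1300·281.43 + 850·818.22)/6075 = 547.20016
V̂(x̄_st) = Σ W_h² (1 − n_h/N_h) s_h²/n_h, with W_h = N_h/N and N = 6075:
  stratum 1: (1175/6075)²·(1 − 103/1175)·141.69²/103 = 6.65244
  stratum 2: (1450/6075)²·(1 − 180/1450)·130.61²/180 = 4.72889
  stratum 3: (1300/6075)²·(1 − 211/1300)·194.71²/211 = 6.89244
  stratum 4: (1300/6075)²·(1 − 205/1300)·138.86²/205 = 3.62798
  stratum 5: (850/6075)²·(1 − 71/850)·286.00²/71 = 20.6699
V̂(x̄_st) = 42.5716
SE(x̄_st) = √42.5716 = 6.52469

x̄_st ≈ 547.200, SE ≈ 6.52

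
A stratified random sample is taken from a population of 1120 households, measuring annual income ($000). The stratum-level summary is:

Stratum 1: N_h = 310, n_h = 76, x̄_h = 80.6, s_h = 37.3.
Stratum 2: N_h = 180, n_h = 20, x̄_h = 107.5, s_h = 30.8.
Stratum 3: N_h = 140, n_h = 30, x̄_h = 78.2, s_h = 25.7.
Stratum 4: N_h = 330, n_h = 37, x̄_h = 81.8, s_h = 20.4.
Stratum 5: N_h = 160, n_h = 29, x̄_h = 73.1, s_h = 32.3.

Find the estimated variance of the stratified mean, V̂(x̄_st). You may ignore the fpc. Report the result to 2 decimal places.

V̂(x̄_st) = Σ W_h² s_h²/n_h, with W_h = N_h/N and N = 1120:
  stratum 1: (310/1120)²·37.3²/76 = 1.40246
  stratum 2: (180/1120)²·30.8²/20 = 1.22513
  stratum 3: (140/1120)²·25.7²/30 = 0.344005
  stratum 4: (330/1120)²·20.4²/37 = 0.976451
  stratum 5: (160/1120)²·32.3²/29 = 0.734194
V̂(x̄_st) = 4.68224

V̂(x̄_st) ≈ 4.68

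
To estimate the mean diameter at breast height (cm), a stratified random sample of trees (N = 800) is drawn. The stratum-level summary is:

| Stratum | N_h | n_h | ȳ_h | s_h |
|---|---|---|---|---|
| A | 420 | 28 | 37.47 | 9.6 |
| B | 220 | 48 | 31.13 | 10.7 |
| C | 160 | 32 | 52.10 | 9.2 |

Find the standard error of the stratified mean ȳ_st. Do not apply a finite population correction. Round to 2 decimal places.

SE(ȳ_st) ≈ 1.09

V̂(ȳ_st) = Σ W_h² s_h²/n_h, with W_h = N_h/N and N = 800:
  stratum A: (420/800)²·9.6²/28 = 0.9072
  stratum B: (220/800)²·10.7²/48 = 0.180381
  stratum C: (160/800)²·9.2²/32 = 0.1058
V̂(ȳ_st) = 1.19338
SE(ȳ_st) = √1.19338 = 1.09242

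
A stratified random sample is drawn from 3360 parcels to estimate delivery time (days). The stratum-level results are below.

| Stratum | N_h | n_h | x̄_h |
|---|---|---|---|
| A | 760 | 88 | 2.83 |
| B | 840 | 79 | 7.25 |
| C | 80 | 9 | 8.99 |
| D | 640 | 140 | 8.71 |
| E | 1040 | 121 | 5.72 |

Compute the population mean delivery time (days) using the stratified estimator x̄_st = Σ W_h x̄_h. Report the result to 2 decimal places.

x̄_st ≈ 6.10

N = Σ N_h = 3360. Stratum weights W_h = N_h/N.
x̄_st = (760·2.83 + 840·7.25 + 80·8.99 + 640·8.71 + 1040·5.72) / 3360 = 6.0962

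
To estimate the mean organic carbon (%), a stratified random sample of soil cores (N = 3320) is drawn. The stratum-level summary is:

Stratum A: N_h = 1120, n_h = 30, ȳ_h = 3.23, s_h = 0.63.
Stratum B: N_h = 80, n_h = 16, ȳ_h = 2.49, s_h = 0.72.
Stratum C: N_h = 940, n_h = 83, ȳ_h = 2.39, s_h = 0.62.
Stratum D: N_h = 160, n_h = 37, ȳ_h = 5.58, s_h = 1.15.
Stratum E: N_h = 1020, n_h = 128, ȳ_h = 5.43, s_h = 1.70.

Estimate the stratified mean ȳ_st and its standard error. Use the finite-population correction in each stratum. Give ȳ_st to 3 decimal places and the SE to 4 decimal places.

ȳ_st = Σ W_h ȳ_h = (1120·3.23 + 80·2.49 + 940·2.39 + 160·5.58 + 1020·5.43)/3320 = 3.76349
V̂(ȳ_st) = Σ W_h² (1 − n_h/N_h) s_h²/n_h, with W_h = N_h/N and N = 3320:
  stratum A: (1120/3320)²·(1 − 30/1120)·0.63²/30 = 0.00146531
  stratum B: (80/3320)²·(1 − 16/80)·0.72²/16 = 1.50501e-05
  stratum C: (940/3320)²·(1 − 83/940)·0.62²/83 = 0.000338484
  stratum D: (160/3320)²·(1 − 37/160)·1.15²/37 = 6.3818e-05
  stratum E: (1020/3320)²·(1 − 128/1020)·1.70²/128 = 0.0018637
V̂(ȳ_st) = 0.00374636
SE(ȳ_st) = √0.00374636 = 0.0612075

ȳ_st ≈ 3.763, SE ≈ 0.0612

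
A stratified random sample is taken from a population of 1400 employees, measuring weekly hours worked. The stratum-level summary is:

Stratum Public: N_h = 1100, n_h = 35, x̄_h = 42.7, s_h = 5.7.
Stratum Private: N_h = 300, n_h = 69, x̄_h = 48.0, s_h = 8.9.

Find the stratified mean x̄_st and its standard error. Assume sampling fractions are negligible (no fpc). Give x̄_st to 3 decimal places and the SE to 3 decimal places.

x̄_st = Σ W_h x̄_h = (1100·42.7 + 300·48.0)/1400 = 43.83571
V̂(x̄_st) = Σ W_h² s_h²/n_h, with W_h = N_h/N and N = 1400:
  stratum Public: (1100/1400)²·5.7²/35 = 0.573074
  stratum Private: (300/1400)²·8.9²/69 = 0.052713
V̂(x̄_st) = 0.625787
SE(x̄_st) = √0.625787 = 0.791067

x̄_st ≈ 43.836, SE ≈ 0.791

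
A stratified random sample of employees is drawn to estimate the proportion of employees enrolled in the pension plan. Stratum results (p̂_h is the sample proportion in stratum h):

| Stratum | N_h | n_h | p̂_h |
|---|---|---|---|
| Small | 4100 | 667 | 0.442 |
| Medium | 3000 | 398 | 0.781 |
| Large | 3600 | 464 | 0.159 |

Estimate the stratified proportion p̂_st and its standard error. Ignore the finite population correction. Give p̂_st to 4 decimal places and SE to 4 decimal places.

p̂_st ≈ 0.4418, SE ≈ 0.0110

N = 10700; stratum weights W_h = N_h/N.
p̂_st = Σ W_h p̂_h = (4100·0.442 + 3000·0.781 + 3600·0.159)/10700 = 0.44183
V̂(p̂_st) = Σ W_h² p̂_h(1−p̂_h)/(n_h−1):
  stratum Small: (4100/10700)²·0.442·0.558/666 = 5.43729e-05
  stratum Medium: (3000/10700)²·0.781·0.219/397 = 3.38672e-05
  stratum Large: (3600/10700)²·0.159·0.841/463 = 3.26926e-05
V̂(p̂_st) = 0.000120933; SE = √V̂ = 0.0109969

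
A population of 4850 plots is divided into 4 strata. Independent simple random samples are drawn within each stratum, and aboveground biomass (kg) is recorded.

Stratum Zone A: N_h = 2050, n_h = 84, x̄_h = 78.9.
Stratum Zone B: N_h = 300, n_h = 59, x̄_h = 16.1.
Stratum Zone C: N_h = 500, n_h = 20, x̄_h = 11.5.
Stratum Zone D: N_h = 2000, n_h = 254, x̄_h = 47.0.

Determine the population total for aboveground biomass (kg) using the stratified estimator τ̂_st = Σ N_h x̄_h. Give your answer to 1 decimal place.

τ̂_st ≈ 266325.0

τ̂_st = Σ N_h x̄_h = 2050·78.9 + 300·16.1 + 500·11.5 + 2000·47.0 = 266325.0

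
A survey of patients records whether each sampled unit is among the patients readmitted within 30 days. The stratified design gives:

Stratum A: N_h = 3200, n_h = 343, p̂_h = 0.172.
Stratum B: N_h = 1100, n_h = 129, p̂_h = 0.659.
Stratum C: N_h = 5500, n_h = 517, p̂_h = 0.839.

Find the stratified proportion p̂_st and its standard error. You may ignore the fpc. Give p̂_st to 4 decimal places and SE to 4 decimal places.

N = 9800; stratum weights W_h = N_h/N.
p̂_st = Σ W_h p̂_h = (3200·0.172 + 1100·0.659 + 5500·0.839)/9800 = 0.60100
V̂(p̂_st) = Σ W_h² p̂_h(1−p̂_h)/(n_h−1):
  stratum A: (3200/9800)²·0.172·0.828/342 = 4.43997e-05
  stratum B: (1100/9800)²·0.659·0.341/128 = 2.21189e-05
  stratum C: (5500/9800)²·0.839·0.161/516 = 8.24539e-05
V̂(p̂_st) = 0.000148973; SE = √V̂ = 0.0122054

p̂_st ≈ 0.6010, SE ≈ 0.0122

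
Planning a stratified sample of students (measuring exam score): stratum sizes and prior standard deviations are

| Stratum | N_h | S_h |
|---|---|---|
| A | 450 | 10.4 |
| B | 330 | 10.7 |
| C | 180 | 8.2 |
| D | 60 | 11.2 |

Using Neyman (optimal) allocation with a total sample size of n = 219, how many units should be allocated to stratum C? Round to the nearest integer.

Neyman allocation: n_h = n · N_h S_h / Σ N_i S_i, with n = 219.
  stratum A: N_h·S_h = 450·10.4 = 4680.00
  stratum B: N_h·S_h = 330·10.7 = 3531.00
  stratum C: N_h·S_h = 180·8.2 = 1476.00
  stratum D: N_h·S_h = 60·11.2 = 672.00
Σ N_h S_h = 10359.00
n for stratum C = 219·1476.00/10359.00 = 31.204 → 31

31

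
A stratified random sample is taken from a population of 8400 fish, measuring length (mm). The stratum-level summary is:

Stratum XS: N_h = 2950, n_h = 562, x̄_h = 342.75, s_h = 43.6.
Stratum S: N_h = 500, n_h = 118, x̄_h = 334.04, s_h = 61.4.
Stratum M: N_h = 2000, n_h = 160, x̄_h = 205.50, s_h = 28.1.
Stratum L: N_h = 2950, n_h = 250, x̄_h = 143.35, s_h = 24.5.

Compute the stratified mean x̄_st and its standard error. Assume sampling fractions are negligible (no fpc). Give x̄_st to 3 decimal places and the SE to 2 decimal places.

x̄_st ≈ 239.526, SE ≈ 1.05

x̄_st = Σ W_h x̄_h = (2950·342.75 + 500·334.04 + 2000·205.50 + 2950·143.35)/8400 = 239.52560
V̂(x̄_st) = Σ W_h² s_h²/n_h, with W_h = N_h/N and N = 8400:
  stratum XS: (2950/8400)²·43.6²/562 = 0.417179
  stratum S: (500/8400)²·61.4²/118 = 0.113197
  stratum M: (2000/8400)²·28.1²/160 = 0.279765
  stratum L: (2950/8400)²·24.5²/250 = 0.296127
V̂(x̄_st) = 1.10627
SE(x̄_st) = √1.10627 = 1.05179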